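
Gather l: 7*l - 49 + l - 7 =8*l - 56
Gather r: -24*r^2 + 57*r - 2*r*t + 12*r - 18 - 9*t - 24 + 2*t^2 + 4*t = -24*r^2 + r*(69 - 2*t) + 2*t^2 - 5*t - 42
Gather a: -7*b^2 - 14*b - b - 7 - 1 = -7*b^2 - 15*b - 8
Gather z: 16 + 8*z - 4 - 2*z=6*z + 12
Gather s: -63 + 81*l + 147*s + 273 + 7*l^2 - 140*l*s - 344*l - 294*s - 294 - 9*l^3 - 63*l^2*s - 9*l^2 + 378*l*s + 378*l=-9*l^3 - 2*l^2 + 115*l + s*(-63*l^2 + 238*l - 147) - 84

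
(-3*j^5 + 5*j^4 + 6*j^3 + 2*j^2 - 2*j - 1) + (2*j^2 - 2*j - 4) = -3*j^5 + 5*j^4 + 6*j^3 + 4*j^2 - 4*j - 5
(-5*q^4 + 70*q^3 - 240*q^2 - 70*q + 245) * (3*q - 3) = -15*q^5 + 225*q^4 - 930*q^3 + 510*q^2 + 945*q - 735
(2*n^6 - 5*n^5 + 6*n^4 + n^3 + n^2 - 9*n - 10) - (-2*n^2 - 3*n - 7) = 2*n^6 - 5*n^5 + 6*n^4 + n^3 + 3*n^2 - 6*n - 3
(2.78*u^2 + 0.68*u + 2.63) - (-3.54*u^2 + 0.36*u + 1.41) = 6.32*u^2 + 0.32*u + 1.22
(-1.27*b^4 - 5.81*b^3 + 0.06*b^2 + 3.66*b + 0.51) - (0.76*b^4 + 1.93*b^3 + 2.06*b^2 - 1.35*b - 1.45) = -2.03*b^4 - 7.74*b^3 - 2.0*b^2 + 5.01*b + 1.96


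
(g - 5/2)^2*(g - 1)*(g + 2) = g^4 - 4*g^3 - 3*g^2/4 + 65*g/4 - 25/2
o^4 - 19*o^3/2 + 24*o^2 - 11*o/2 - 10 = (o - 5)*(o - 4)*(o - 1)*(o + 1/2)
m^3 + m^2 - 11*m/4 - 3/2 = (m - 3/2)*(m + 1/2)*(m + 2)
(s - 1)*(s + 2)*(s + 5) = s^3 + 6*s^2 + 3*s - 10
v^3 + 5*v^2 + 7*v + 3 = (v + 1)^2*(v + 3)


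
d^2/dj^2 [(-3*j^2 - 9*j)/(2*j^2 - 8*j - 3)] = 6*(-28*j^3 - 18*j^2 - 54*j + 63)/(8*j^6 - 96*j^5 + 348*j^4 - 224*j^3 - 522*j^2 - 216*j - 27)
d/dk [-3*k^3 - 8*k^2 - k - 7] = -9*k^2 - 16*k - 1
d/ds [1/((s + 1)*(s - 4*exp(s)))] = (-s + (s + 1)*(4*exp(s) - 1) + 4*exp(s))/((s + 1)^2*(s - 4*exp(s))^2)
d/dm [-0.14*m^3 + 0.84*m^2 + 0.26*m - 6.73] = -0.42*m^2 + 1.68*m + 0.26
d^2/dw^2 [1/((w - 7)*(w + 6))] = 2*((w - 7)^2 + (w - 7)*(w + 6) + (w + 6)^2)/((w - 7)^3*(w + 6)^3)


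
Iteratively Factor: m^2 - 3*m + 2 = (m - 2)*(m - 1)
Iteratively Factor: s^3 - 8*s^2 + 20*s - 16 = (s - 2)*(s^2 - 6*s + 8) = (s - 4)*(s - 2)*(s - 2)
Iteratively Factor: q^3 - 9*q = (q - 3)*(q^2 + 3*q) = q*(q - 3)*(q + 3)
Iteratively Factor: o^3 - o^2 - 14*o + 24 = (o + 4)*(o^2 - 5*o + 6) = (o - 2)*(o + 4)*(o - 3)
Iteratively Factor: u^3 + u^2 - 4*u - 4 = (u - 2)*(u^2 + 3*u + 2) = (u - 2)*(u + 2)*(u + 1)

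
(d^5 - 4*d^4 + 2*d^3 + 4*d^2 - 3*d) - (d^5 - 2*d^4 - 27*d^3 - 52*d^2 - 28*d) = -2*d^4 + 29*d^3 + 56*d^2 + 25*d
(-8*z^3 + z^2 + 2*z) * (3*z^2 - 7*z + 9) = -24*z^5 + 59*z^4 - 73*z^3 - 5*z^2 + 18*z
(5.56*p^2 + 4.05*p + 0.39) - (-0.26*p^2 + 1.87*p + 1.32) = 5.82*p^2 + 2.18*p - 0.93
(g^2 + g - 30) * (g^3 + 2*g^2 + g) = g^5 + 3*g^4 - 27*g^3 - 59*g^2 - 30*g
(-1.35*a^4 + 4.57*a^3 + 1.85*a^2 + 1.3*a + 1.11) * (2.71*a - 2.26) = -3.6585*a^5 + 15.4357*a^4 - 5.3147*a^3 - 0.658*a^2 + 0.0701000000000005*a - 2.5086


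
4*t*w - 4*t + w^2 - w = (4*t + w)*(w - 1)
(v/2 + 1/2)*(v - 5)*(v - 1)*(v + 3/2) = v^4/2 - 7*v^3/4 - 17*v^2/4 + 7*v/4 + 15/4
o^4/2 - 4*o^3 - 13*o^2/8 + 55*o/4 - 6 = (o/2 + 1)*(o - 8)*(o - 3/2)*(o - 1/2)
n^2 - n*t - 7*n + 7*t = (n - 7)*(n - t)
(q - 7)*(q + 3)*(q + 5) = q^3 + q^2 - 41*q - 105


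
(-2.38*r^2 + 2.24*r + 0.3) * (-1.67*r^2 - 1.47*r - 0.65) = 3.9746*r^4 - 0.2422*r^3 - 2.2468*r^2 - 1.897*r - 0.195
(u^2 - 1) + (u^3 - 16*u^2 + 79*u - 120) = u^3 - 15*u^2 + 79*u - 121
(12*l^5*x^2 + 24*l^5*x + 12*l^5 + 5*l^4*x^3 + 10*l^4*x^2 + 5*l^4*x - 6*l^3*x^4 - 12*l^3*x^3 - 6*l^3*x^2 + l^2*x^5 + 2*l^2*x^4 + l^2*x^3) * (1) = 12*l^5*x^2 + 24*l^5*x + 12*l^5 + 5*l^4*x^3 + 10*l^4*x^2 + 5*l^4*x - 6*l^3*x^4 - 12*l^3*x^3 - 6*l^3*x^2 + l^2*x^5 + 2*l^2*x^4 + l^2*x^3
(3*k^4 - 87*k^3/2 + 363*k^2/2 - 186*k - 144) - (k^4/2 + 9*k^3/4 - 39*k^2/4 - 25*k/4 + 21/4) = 5*k^4/2 - 183*k^3/4 + 765*k^2/4 - 719*k/4 - 597/4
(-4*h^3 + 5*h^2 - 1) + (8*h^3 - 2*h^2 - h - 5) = 4*h^3 + 3*h^2 - h - 6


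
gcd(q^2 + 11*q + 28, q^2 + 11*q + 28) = q^2 + 11*q + 28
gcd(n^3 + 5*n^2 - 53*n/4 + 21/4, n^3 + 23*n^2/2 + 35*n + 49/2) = n + 7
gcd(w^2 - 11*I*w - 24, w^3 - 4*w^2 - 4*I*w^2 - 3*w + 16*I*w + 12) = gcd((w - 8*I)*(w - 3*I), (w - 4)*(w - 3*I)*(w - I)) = w - 3*I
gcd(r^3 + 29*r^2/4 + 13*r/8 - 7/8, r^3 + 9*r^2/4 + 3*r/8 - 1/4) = r^2 + r/4 - 1/8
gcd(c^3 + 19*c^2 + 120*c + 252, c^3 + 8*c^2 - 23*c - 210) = c^2 + 13*c + 42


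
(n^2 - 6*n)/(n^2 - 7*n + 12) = n*(n - 6)/(n^2 - 7*n + 12)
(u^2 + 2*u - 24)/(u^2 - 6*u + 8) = (u + 6)/(u - 2)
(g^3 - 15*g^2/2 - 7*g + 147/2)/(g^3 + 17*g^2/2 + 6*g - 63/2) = (2*g^2 - 21*g + 49)/(2*g^2 + 11*g - 21)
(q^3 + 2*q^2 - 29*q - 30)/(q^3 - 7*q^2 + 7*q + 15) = (q + 6)/(q - 3)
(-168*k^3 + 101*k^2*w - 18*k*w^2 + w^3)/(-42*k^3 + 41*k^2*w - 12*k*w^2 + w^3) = (-8*k + w)/(-2*k + w)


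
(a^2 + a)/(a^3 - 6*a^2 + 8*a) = (a + 1)/(a^2 - 6*a + 8)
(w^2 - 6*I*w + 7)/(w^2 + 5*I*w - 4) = (w - 7*I)/(w + 4*I)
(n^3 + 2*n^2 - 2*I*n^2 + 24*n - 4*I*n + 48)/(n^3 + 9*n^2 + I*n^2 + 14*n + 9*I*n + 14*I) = (n^2 - 2*I*n + 24)/(n^2 + n*(7 + I) + 7*I)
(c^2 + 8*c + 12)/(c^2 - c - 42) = (c + 2)/(c - 7)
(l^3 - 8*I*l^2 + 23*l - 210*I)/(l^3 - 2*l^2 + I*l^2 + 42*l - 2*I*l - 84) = (l^2 - 2*I*l + 35)/(l^2 + l*(-2 + 7*I) - 14*I)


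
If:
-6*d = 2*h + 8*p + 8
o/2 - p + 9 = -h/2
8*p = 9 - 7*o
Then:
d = 107/21 - 50*p/21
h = 22*p/7 - 135/7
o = 9/7 - 8*p/7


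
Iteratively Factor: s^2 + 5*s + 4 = (s + 4)*(s + 1)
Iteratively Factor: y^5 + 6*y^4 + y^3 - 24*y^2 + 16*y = (y + 4)*(y^4 + 2*y^3 - 7*y^2 + 4*y) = (y + 4)^2*(y^3 - 2*y^2 + y) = y*(y + 4)^2*(y^2 - 2*y + 1) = y*(y - 1)*(y + 4)^2*(y - 1)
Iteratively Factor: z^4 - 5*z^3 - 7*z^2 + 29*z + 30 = (z + 1)*(z^3 - 6*z^2 - z + 30) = (z - 5)*(z + 1)*(z^2 - z - 6) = (z - 5)*(z + 1)*(z + 2)*(z - 3)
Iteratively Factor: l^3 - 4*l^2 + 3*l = (l - 1)*(l^2 - 3*l) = (l - 3)*(l - 1)*(l)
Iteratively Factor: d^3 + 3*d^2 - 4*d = (d)*(d^2 + 3*d - 4) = d*(d + 4)*(d - 1)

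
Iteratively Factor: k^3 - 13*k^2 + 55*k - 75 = (k - 3)*(k^2 - 10*k + 25) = (k - 5)*(k - 3)*(k - 5)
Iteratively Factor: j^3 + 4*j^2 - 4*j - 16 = (j - 2)*(j^2 + 6*j + 8) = (j - 2)*(j + 2)*(j + 4)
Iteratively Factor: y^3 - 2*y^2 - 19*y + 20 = (y - 1)*(y^2 - y - 20) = (y - 5)*(y - 1)*(y + 4)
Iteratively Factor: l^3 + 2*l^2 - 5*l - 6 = (l - 2)*(l^2 + 4*l + 3) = (l - 2)*(l + 1)*(l + 3)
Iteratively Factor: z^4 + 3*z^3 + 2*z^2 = (z)*(z^3 + 3*z^2 + 2*z) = z^2*(z^2 + 3*z + 2) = z^2*(z + 2)*(z + 1)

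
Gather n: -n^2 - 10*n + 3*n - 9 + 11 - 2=-n^2 - 7*n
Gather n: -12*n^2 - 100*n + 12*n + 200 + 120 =-12*n^2 - 88*n + 320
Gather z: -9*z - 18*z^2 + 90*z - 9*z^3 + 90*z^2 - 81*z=-9*z^3 + 72*z^2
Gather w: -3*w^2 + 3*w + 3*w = -3*w^2 + 6*w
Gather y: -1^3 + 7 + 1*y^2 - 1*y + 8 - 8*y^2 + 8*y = -7*y^2 + 7*y + 14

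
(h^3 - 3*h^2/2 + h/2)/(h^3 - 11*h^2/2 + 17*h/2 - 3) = h*(h - 1)/(h^2 - 5*h + 6)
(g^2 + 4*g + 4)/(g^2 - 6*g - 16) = (g + 2)/(g - 8)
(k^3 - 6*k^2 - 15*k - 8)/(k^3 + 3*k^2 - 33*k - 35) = (k^2 - 7*k - 8)/(k^2 + 2*k - 35)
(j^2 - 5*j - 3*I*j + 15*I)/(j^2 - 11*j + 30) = (j - 3*I)/(j - 6)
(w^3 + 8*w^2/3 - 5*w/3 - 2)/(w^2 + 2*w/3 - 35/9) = 3*(3*w^3 + 8*w^2 - 5*w - 6)/(9*w^2 + 6*w - 35)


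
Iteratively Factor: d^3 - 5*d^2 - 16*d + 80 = (d - 4)*(d^2 - d - 20) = (d - 4)*(d + 4)*(d - 5)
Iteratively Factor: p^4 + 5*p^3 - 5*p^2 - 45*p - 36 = (p - 3)*(p^3 + 8*p^2 + 19*p + 12) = (p - 3)*(p + 1)*(p^2 + 7*p + 12) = (p - 3)*(p + 1)*(p + 3)*(p + 4)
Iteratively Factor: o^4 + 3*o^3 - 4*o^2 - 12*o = (o)*(o^3 + 3*o^2 - 4*o - 12) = o*(o + 3)*(o^2 - 4) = o*(o + 2)*(o + 3)*(o - 2)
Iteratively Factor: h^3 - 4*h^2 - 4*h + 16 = (h - 4)*(h^2 - 4) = (h - 4)*(h - 2)*(h + 2)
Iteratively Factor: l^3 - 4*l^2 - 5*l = (l + 1)*(l^2 - 5*l) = (l - 5)*(l + 1)*(l)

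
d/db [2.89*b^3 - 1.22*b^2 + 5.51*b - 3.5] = 8.67*b^2 - 2.44*b + 5.51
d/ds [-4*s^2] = -8*s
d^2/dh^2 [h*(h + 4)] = 2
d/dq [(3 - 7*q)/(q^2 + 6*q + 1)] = (7*q^2 - 6*q - 25)/(q^4 + 12*q^3 + 38*q^2 + 12*q + 1)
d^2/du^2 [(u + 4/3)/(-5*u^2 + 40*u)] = 2*(u*(u - 8)*(9*u - 20) - 4*(u - 4)^2*(3*u + 4))/(15*u^3*(u - 8)^3)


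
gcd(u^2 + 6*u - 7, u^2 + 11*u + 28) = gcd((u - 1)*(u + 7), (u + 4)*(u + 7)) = u + 7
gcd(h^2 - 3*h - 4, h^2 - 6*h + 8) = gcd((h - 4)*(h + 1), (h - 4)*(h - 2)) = h - 4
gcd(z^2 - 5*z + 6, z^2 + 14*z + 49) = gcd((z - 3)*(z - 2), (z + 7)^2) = 1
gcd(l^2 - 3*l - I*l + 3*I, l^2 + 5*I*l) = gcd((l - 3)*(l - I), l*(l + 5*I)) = 1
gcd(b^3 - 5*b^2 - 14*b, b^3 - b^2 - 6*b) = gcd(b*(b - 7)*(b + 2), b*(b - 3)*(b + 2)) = b^2 + 2*b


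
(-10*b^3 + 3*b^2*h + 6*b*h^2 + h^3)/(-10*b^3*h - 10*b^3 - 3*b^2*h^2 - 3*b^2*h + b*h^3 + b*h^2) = (5*b^2 - 4*b*h - h^2)/(b*(5*b*h + 5*b - h^2 - h))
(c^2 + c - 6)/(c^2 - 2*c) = (c + 3)/c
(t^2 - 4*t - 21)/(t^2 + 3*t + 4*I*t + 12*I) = (t - 7)/(t + 4*I)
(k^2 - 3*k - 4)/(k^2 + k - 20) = (k + 1)/(k + 5)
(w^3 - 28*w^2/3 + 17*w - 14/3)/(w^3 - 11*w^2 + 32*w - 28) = (w - 1/3)/(w - 2)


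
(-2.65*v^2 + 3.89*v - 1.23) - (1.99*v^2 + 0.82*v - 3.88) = -4.64*v^2 + 3.07*v + 2.65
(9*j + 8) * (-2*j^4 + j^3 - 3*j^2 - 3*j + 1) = -18*j^5 - 7*j^4 - 19*j^3 - 51*j^2 - 15*j + 8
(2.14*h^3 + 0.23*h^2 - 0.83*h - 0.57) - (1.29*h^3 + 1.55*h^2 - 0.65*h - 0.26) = 0.85*h^3 - 1.32*h^2 - 0.18*h - 0.31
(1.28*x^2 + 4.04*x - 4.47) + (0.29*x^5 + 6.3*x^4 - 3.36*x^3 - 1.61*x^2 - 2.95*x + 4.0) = 0.29*x^5 + 6.3*x^4 - 3.36*x^3 - 0.33*x^2 + 1.09*x - 0.47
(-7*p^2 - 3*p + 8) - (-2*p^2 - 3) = -5*p^2 - 3*p + 11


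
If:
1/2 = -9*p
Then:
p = -1/18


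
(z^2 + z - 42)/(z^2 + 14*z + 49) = (z - 6)/(z + 7)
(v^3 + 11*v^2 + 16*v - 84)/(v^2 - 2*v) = v + 13 + 42/v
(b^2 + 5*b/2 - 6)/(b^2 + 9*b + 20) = (b - 3/2)/(b + 5)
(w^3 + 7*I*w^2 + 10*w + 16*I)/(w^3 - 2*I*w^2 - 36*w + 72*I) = (w^2 + 9*I*w - 8)/(w^2 - 36)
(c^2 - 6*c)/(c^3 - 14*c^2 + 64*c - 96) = c/(c^2 - 8*c + 16)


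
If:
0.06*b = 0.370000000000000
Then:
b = 6.17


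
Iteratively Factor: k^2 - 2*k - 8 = (k - 4)*(k + 2)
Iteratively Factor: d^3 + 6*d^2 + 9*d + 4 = (d + 1)*(d^2 + 5*d + 4) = (d + 1)^2*(d + 4)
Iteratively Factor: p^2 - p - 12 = (p - 4)*(p + 3)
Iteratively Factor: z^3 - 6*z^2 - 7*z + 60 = (z - 4)*(z^2 - 2*z - 15) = (z - 5)*(z - 4)*(z + 3)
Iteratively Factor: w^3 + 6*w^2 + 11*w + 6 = (w + 3)*(w^2 + 3*w + 2) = (w + 1)*(w + 3)*(w + 2)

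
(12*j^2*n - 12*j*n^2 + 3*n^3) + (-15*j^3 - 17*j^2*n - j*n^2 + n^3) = -15*j^3 - 5*j^2*n - 13*j*n^2 + 4*n^3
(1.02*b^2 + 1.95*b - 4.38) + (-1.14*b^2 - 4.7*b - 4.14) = -0.12*b^2 - 2.75*b - 8.52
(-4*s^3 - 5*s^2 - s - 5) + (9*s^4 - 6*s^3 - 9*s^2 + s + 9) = 9*s^4 - 10*s^3 - 14*s^2 + 4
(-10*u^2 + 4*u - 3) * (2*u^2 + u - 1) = -20*u^4 - 2*u^3 + 8*u^2 - 7*u + 3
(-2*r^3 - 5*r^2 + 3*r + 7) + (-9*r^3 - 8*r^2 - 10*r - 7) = -11*r^3 - 13*r^2 - 7*r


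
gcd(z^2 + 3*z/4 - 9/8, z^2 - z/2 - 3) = z + 3/2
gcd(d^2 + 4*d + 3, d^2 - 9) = d + 3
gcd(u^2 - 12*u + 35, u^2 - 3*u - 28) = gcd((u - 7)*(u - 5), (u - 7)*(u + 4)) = u - 7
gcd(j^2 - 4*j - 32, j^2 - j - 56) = j - 8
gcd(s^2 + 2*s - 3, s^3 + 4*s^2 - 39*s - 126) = s + 3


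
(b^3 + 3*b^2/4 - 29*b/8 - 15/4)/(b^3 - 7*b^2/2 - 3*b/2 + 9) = (b + 5/4)/(b - 3)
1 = 1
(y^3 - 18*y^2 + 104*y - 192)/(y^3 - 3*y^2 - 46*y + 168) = (y - 8)/(y + 7)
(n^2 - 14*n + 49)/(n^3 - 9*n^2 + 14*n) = (n - 7)/(n*(n - 2))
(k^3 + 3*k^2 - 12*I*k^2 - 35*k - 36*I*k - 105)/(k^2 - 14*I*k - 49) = (k^2 + k*(3 - 5*I) - 15*I)/(k - 7*I)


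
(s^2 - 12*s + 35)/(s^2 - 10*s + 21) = (s - 5)/(s - 3)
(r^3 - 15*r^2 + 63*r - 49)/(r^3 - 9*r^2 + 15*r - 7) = (r - 7)/(r - 1)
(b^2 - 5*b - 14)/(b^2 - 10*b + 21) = (b + 2)/(b - 3)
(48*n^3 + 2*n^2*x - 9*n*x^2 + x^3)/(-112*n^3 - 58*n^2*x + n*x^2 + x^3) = (-3*n + x)/(7*n + x)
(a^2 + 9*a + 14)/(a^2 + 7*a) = (a + 2)/a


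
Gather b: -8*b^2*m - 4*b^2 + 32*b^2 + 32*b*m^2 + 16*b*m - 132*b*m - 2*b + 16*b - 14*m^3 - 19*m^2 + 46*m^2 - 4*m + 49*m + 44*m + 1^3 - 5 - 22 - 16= b^2*(28 - 8*m) + b*(32*m^2 - 116*m + 14) - 14*m^3 + 27*m^2 + 89*m - 42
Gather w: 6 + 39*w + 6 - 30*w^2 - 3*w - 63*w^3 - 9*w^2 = -63*w^3 - 39*w^2 + 36*w + 12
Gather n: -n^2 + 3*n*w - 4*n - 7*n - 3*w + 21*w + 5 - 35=-n^2 + n*(3*w - 11) + 18*w - 30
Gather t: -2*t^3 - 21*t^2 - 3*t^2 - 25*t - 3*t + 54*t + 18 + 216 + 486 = -2*t^3 - 24*t^2 + 26*t + 720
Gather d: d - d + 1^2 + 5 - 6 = 0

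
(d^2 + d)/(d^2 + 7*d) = (d + 1)/(d + 7)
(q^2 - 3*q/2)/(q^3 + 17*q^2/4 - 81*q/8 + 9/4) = 4*q/(4*q^2 + 23*q - 6)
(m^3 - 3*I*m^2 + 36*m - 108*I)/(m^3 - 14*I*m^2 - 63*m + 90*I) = (m + 6*I)/(m - 5*I)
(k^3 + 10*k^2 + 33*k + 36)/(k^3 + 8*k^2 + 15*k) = (k^2 + 7*k + 12)/(k*(k + 5))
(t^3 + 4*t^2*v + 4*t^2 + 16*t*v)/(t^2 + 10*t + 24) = t*(t + 4*v)/(t + 6)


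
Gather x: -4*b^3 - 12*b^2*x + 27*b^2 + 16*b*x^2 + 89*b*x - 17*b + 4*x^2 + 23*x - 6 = -4*b^3 + 27*b^2 - 17*b + x^2*(16*b + 4) + x*(-12*b^2 + 89*b + 23) - 6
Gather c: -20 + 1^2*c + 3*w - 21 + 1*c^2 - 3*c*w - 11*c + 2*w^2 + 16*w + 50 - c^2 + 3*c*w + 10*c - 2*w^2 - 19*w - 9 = 0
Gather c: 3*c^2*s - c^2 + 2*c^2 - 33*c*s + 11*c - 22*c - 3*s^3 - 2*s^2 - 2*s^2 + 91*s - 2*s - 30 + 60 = c^2*(3*s + 1) + c*(-33*s - 11) - 3*s^3 - 4*s^2 + 89*s + 30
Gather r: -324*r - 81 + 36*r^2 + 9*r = 36*r^2 - 315*r - 81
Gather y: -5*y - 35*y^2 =-35*y^2 - 5*y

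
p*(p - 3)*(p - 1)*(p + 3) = p^4 - p^3 - 9*p^2 + 9*p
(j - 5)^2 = j^2 - 10*j + 25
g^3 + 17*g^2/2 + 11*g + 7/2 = (g + 1/2)*(g + 1)*(g + 7)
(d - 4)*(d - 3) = d^2 - 7*d + 12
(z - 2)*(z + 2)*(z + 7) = z^3 + 7*z^2 - 4*z - 28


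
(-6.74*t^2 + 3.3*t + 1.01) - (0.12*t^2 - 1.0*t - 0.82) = -6.86*t^2 + 4.3*t + 1.83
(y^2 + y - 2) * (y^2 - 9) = y^4 + y^3 - 11*y^2 - 9*y + 18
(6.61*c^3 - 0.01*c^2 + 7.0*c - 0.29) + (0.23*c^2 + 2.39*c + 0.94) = 6.61*c^3 + 0.22*c^2 + 9.39*c + 0.65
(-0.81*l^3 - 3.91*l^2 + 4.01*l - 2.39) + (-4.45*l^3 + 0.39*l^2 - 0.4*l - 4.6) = -5.26*l^3 - 3.52*l^2 + 3.61*l - 6.99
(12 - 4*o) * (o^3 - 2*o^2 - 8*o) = -4*o^4 + 20*o^3 + 8*o^2 - 96*o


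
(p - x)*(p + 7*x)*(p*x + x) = p^3*x + 6*p^2*x^2 + p^2*x - 7*p*x^3 + 6*p*x^2 - 7*x^3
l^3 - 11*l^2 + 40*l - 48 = (l - 4)^2*(l - 3)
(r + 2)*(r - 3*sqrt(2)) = r^2 - 3*sqrt(2)*r + 2*r - 6*sqrt(2)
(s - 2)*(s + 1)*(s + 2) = s^3 + s^2 - 4*s - 4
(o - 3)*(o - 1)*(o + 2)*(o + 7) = o^4 + 5*o^3 - 19*o^2 - 29*o + 42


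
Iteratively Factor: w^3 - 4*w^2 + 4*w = (w - 2)*(w^2 - 2*w) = w*(w - 2)*(w - 2)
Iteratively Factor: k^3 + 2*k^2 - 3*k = (k - 1)*(k^2 + 3*k) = k*(k - 1)*(k + 3)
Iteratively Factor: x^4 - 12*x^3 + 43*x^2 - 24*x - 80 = (x + 1)*(x^3 - 13*x^2 + 56*x - 80) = (x - 4)*(x + 1)*(x^2 - 9*x + 20) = (x - 5)*(x - 4)*(x + 1)*(x - 4)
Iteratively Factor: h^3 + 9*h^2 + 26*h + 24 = (h + 2)*(h^2 + 7*h + 12) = (h + 2)*(h + 3)*(h + 4)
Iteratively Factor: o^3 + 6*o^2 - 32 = (o + 4)*(o^2 + 2*o - 8) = (o + 4)^2*(o - 2)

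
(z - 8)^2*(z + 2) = z^3 - 14*z^2 + 32*z + 128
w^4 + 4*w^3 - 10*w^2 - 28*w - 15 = (w - 3)*(w + 1)^2*(w + 5)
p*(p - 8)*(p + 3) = p^3 - 5*p^2 - 24*p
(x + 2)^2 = x^2 + 4*x + 4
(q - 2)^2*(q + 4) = q^3 - 12*q + 16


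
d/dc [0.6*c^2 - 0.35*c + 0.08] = 1.2*c - 0.35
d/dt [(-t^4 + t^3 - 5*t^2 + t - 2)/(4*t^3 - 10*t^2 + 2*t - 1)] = (-4*t^6 + 20*t^5 + 4*t^4 + 21*t^2 - 30*t + 3)/(16*t^6 - 80*t^5 + 116*t^4 - 48*t^3 + 24*t^2 - 4*t + 1)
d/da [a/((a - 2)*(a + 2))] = (-a^2 - 4)/(a^4 - 8*a^2 + 16)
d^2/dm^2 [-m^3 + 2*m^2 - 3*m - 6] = 4 - 6*m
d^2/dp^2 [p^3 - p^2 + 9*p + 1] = 6*p - 2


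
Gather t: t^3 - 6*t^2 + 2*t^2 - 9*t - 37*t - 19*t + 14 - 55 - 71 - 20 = t^3 - 4*t^2 - 65*t - 132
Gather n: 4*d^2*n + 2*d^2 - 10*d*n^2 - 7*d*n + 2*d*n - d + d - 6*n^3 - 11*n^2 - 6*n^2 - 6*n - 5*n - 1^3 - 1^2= 2*d^2 - 6*n^3 + n^2*(-10*d - 17) + n*(4*d^2 - 5*d - 11) - 2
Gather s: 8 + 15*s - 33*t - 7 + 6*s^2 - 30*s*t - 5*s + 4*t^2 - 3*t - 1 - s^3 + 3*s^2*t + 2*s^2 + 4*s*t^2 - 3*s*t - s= -s^3 + s^2*(3*t + 8) + s*(4*t^2 - 33*t + 9) + 4*t^2 - 36*t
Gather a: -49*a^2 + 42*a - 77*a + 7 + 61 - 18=-49*a^2 - 35*a + 50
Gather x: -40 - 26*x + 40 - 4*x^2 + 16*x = -4*x^2 - 10*x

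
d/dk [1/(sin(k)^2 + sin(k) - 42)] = -(2*sin(k) + 1)*cos(k)/(sin(k)^2 + sin(k) - 42)^2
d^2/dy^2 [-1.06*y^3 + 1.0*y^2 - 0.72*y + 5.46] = 2.0 - 6.36*y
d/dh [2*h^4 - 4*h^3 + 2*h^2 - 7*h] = 8*h^3 - 12*h^2 + 4*h - 7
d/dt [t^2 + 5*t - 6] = 2*t + 5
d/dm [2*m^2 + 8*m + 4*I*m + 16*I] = 4*m + 8 + 4*I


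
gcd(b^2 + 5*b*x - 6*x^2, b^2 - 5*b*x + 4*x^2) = -b + x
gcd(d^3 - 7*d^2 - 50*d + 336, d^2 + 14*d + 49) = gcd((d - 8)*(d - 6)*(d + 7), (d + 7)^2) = d + 7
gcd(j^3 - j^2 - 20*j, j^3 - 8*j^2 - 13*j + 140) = j^2 - j - 20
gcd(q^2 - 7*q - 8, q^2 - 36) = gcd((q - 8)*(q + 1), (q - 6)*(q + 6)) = 1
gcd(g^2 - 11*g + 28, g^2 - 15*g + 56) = g - 7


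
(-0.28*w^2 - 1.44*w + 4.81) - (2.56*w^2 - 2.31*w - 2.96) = -2.84*w^2 + 0.87*w + 7.77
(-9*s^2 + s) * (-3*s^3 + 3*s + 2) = 27*s^5 - 3*s^4 - 27*s^3 - 15*s^2 + 2*s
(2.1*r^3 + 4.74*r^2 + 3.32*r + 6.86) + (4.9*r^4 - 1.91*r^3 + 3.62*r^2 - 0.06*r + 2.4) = 4.9*r^4 + 0.19*r^3 + 8.36*r^2 + 3.26*r + 9.26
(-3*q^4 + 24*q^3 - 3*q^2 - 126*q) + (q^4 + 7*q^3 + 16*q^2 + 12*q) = -2*q^4 + 31*q^3 + 13*q^2 - 114*q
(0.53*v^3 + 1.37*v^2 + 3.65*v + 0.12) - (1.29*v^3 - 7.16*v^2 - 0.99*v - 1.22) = -0.76*v^3 + 8.53*v^2 + 4.64*v + 1.34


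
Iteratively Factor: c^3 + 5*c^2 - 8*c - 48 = (c + 4)*(c^2 + c - 12) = (c - 3)*(c + 4)*(c + 4)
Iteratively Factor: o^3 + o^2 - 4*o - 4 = (o - 2)*(o^2 + 3*o + 2) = (o - 2)*(o + 1)*(o + 2)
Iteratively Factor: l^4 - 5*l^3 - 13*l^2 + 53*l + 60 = (l + 1)*(l^3 - 6*l^2 - 7*l + 60) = (l + 1)*(l + 3)*(l^2 - 9*l + 20) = (l - 5)*(l + 1)*(l + 3)*(l - 4)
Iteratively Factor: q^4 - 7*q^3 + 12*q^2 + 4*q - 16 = (q + 1)*(q^3 - 8*q^2 + 20*q - 16) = (q - 4)*(q + 1)*(q^2 - 4*q + 4) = (q - 4)*(q - 2)*(q + 1)*(q - 2)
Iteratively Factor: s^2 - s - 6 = (s - 3)*(s + 2)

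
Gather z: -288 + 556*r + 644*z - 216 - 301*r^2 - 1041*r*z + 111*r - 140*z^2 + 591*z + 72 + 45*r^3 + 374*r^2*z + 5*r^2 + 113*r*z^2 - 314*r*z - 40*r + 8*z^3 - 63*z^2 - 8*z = 45*r^3 - 296*r^2 + 627*r + 8*z^3 + z^2*(113*r - 203) + z*(374*r^2 - 1355*r + 1227) - 432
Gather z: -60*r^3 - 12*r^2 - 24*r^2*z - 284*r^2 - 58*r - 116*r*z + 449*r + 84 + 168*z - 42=-60*r^3 - 296*r^2 + 391*r + z*(-24*r^2 - 116*r + 168) + 42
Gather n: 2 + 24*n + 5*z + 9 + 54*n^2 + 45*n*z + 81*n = 54*n^2 + n*(45*z + 105) + 5*z + 11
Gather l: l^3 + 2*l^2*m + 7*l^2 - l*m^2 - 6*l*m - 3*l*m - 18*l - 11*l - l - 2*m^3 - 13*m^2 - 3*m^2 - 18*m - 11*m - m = l^3 + l^2*(2*m + 7) + l*(-m^2 - 9*m - 30) - 2*m^3 - 16*m^2 - 30*m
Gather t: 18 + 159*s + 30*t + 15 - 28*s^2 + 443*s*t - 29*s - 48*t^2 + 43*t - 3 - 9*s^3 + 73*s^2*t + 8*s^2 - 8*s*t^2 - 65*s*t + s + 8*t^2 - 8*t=-9*s^3 - 20*s^2 + 131*s + t^2*(-8*s - 40) + t*(73*s^2 + 378*s + 65) + 30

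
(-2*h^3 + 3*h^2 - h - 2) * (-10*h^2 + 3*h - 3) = 20*h^5 - 36*h^4 + 25*h^3 + 8*h^2 - 3*h + 6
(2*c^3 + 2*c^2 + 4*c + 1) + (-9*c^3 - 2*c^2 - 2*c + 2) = -7*c^3 + 2*c + 3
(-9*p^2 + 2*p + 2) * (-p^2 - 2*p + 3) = 9*p^4 + 16*p^3 - 33*p^2 + 2*p + 6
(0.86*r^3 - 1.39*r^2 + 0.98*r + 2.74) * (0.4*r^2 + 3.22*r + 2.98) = 0.344*r^5 + 2.2132*r^4 - 1.521*r^3 + 0.1094*r^2 + 11.7432*r + 8.1652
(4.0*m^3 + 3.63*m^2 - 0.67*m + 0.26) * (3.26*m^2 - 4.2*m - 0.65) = 13.04*m^5 - 4.9662*m^4 - 20.0302*m^3 + 1.3021*m^2 - 0.6565*m - 0.169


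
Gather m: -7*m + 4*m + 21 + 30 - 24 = 27 - 3*m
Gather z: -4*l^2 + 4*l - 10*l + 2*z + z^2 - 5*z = -4*l^2 - 6*l + z^2 - 3*z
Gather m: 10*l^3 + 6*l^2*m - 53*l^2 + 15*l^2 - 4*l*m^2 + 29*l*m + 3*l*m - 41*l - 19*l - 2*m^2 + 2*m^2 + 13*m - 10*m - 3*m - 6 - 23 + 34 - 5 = 10*l^3 - 38*l^2 - 4*l*m^2 - 60*l + m*(6*l^2 + 32*l)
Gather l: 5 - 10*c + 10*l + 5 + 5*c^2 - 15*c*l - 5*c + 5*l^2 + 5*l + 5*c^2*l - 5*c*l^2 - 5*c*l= 5*c^2 - 15*c + l^2*(5 - 5*c) + l*(5*c^2 - 20*c + 15) + 10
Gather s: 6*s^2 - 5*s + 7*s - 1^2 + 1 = 6*s^2 + 2*s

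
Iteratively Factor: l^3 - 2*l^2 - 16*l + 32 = (l - 4)*(l^2 + 2*l - 8) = (l - 4)*(l + 4)*(l - 2)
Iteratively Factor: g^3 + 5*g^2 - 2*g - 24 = (g - 2)*(g^2 + 7*g + 12) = (g - 2)*(g + 4)*(g + 3)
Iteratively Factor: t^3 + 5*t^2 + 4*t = (t)*(t^2 + 5*t + 4) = t*(t + 4)*(t + 1)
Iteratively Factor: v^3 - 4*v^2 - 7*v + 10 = (v - 5)*(v^2 + v - 2) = (v - 5)*(v - 1)*(v + 2)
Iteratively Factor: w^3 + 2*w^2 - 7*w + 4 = (w + 4)*(w^2 - 2*w + 1) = (w - 1)*(w + 4)*(w - 1)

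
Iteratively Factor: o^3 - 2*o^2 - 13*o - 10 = (o - 5)*(o^2 + 3*o + 2) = (o - 5)*(o + 2)*(o + 1)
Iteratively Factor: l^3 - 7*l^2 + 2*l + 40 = (l - 5)*(l^2 - 2*l - 8) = (l - 5)*(l - 4)*(l + 2)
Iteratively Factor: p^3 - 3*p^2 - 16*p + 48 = (p - 4)*(p^2 + p - 12) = (p - 4)*(p + 4)*(p - 3)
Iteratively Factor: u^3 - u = (u - 1)*(u^2 + u) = (u - 1)*(u + 1)*(u)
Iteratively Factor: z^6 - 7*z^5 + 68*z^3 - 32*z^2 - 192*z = (z + 2)*(z^5 - 9*z^4 + 18*z^3 + 32*z^2 - 96*z) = (z - 4)*(z + 2)*(z^4 - 5*z^3 - 2*z^2 + 24*z) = (z - 4)*(z - 3)*(z + 2)*(z^3 - 2*z^2 - 8*z) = (z - 4)*(z - 3)*(z + 2)^2*(z^2 - 4*z) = (z - 4)^2*(z - 3)*(z + 2)^2*(z)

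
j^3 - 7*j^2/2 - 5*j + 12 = (j - 4)*(j - 3/2)*(j + 2)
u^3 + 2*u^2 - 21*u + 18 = (u - 3)*(u - 1)*(u + 6)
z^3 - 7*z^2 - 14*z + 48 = (z - 8)*(z - 2)*(z + 3)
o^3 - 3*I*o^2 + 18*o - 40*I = (o - 5*I)*(o - 2*I)*(o + 4*I)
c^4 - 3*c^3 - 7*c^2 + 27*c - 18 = (c - 3)*(c - 2)*(c - 1)*(c + 3)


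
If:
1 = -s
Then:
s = -1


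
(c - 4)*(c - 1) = c^2 - 5*c + 4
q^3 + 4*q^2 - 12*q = q*(q - 2)*(q + 6)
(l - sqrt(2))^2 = l^2 - 2*sqrt(2)*l + 2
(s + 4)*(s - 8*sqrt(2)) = s^2 - 8*sqrt(2)*s + 4*s - 32*sqrt(2)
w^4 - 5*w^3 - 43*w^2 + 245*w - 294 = (w - 7)*(w - 3)*(w - 2)*(w + 7)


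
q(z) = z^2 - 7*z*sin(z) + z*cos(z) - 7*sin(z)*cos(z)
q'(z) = -z*sin(z) - 7*z*cos(z) + 2*z + 7*sin(z)^2 - 7*sin(z) - 7*cos(z)^2 + cos(z)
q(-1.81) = -10.22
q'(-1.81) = 4.40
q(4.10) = 34.65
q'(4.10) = 35.58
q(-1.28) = -5.39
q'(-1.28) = 11.62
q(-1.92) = -10.54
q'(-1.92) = 1.35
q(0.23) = -1.64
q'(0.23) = -8.05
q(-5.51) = 49.86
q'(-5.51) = 16.09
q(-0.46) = 1.15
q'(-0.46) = 1.52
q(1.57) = -8.53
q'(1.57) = 1.56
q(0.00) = 0.00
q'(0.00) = -6.00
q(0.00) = 0.00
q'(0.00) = -6.00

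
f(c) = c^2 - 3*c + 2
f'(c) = 2*c - 3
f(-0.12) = 2.37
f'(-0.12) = -3.24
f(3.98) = 5.90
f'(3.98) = 4.96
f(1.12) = -0.11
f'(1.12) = -0.76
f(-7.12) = 74.05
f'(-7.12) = -17.24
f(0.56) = 0.63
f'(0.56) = -1.88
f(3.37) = 3.25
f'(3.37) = 3.74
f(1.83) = -0.14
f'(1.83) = 0.66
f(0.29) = 1.21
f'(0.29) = -2.42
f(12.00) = 110.00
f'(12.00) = 21.00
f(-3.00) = 20.00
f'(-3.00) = -9.00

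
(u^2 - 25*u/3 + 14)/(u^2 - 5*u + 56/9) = 3*(u - 6)/(3*u - 8)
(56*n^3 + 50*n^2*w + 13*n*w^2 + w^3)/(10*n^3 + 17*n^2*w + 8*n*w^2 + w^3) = (28*n^2 + 11*n*w + w^2)/(5*n^2 + 6*n*w + w^2)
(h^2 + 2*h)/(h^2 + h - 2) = h/(h - 1)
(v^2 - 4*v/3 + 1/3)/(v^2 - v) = (v - 1/3)/v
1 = 1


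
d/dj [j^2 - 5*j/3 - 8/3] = 2*j - 5/3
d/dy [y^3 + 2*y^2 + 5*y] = 3*y^2 + 4*y + 5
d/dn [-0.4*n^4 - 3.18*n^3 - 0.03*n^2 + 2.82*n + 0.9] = -1.6*n^3 - 9.54*n^2 - 0.06*n + 2.82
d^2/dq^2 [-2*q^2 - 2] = -4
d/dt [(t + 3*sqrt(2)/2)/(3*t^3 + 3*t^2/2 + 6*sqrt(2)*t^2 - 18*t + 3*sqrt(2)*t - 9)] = 2*(2*t^3 + t^2 + 4*sqrt(2)*t^2 - 12*t + 2*sqrt(2)*t - (2*t + 3*sqrt(2))*(3*t^2 + t + 4*sqrt(2)*t - 6 + sqrt(2)) - 6)/(3*(2*t^3 + t^2 + 4*sqrt(2)*t^2 - 12*t + 2*sqrt(2)*t - 6)^2)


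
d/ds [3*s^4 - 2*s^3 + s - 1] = 12*s^3 - 6*s^2 + 1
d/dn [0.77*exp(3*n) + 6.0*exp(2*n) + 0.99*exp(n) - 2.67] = (2.31*exp(2*n) + 12.0*exp(n) + 0.99)*exp(n)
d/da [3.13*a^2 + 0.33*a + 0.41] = 6.26*a + 0.33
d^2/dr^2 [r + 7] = 0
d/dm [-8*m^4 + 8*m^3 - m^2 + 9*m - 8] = -32*m^3 + 24*m^2 - 2*m + 9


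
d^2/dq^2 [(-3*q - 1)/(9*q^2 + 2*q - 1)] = 2*(-4*(3*q + 1)*(9*q + 1)^2 + 3*(27*q + 5)*(9*q^2 + 2*q - 1))/(9*q^2 + 2*q - 1)^3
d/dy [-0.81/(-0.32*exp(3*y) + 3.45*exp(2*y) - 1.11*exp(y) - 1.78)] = (-0.7776*exp(2*y) + 5.589*exp(y) - 0.8991)*exp(y)/(0.32*exp(3*y) - 3.45*exp(2*y) + 1.11*exp(y) + 1.78)^2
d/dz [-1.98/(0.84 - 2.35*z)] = -4.653/(2.35*z - 0.84)^2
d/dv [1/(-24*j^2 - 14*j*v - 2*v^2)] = (7*j/2 + v)/(12*j^2 + 7*j*v + v^2)^2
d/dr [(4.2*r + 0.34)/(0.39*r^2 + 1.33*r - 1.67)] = (1.638*r^2 + 5.586*r - (0.78*r + 1.33)*(4.2*r + 0.34) - 7.014)/(0.39*r^2 + 1.33*r - 1.67)^2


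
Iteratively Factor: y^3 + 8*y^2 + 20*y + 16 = (y + 2)*(y^2 + 6*y + 8) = (y + 2)*(y + 4)*(y + 2)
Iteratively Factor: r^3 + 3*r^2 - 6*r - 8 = (r + 4)*(r^2 - r - 2) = (r + 1)*(r + 4)*(r - 2)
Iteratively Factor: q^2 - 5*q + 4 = (q - 1)*(q - 4)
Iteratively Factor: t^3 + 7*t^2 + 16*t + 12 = (t + 3)*(t^2 + 4*t + 4) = (t + 2)*(t + 3)*(t + 2)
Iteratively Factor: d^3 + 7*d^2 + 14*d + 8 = (d + 1)*(d^2 + 6*d + 8) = (d + 1)*(d + 4)*(d + 2)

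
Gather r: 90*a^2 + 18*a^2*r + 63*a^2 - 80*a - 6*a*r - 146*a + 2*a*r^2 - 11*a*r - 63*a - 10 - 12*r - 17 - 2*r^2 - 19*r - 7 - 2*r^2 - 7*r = 153*a^2 - 289*a + r^2*(2*a - 4) + r*(18*a^2 - 17*a - 38) - 34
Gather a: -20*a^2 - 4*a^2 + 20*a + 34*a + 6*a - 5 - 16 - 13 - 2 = -24*a^2 + 60*a - 36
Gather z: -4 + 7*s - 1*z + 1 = 7*s - z - 3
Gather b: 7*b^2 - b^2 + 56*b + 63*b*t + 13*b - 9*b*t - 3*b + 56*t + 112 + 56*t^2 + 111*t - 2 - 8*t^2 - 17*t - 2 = 6*b^2 + b*(54*t + 66) + 48*t^2 + 150*t + 108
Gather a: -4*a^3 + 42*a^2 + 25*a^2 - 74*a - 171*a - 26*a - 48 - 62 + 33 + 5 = -4*a^3 + 67*a^2 - 271*a - 72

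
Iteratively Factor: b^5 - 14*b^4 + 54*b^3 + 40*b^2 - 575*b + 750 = (b - 5)*(b^4 - 9*b^3 + 9*b^2 + 85*b - 150) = (b - 5)^2*(b^3 - 4*b^2 - 11*b + 30) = (b - 5)^2*(b - 2)*(b^2 - 2*b - 15) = (b - 5)^3*(b - 2)*(b + 3)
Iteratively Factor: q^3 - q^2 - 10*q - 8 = (q + 2)*(q^2 - 3*q - 4) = (q + 1)*(q + 2)*(q - 4)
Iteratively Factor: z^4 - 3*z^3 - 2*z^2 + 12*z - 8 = (z + 2)*(z^3 - 5*z^2 + 8*z - 4) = (z - 2)*(z + 2)*(z^2 - 3*z + 2) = (z - 2)^2*(z + 2)*(z - 1)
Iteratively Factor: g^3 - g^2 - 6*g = (g - 3)*(g^2 + 2*g) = (g - 3)*(g + 2)*(g)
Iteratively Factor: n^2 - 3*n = (n - 3)*(n)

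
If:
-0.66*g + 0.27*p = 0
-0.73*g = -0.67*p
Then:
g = 0.00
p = 0.00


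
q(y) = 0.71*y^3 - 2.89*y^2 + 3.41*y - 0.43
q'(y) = 2.13*y^2 - 5.78*y + 3.41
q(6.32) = 84.92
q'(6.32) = 51.96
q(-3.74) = -90.75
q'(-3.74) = 54.82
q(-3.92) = -100.97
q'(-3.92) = 58.80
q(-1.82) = -20.49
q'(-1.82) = 20.99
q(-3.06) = -58.27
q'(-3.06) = 41.04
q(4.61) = 23.43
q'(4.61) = 22.03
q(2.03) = 0.52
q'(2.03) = 0.45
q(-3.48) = -77.22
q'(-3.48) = 49.32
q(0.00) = -0.43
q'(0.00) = 3.41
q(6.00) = 69.35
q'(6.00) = 45.41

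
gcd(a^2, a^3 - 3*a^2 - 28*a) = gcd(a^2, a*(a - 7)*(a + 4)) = a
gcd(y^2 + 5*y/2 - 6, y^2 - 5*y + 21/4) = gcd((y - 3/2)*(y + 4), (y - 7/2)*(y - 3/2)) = y - 3/2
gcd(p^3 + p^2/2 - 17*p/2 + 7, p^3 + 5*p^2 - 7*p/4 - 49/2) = p^2 + 3*p/2 - 7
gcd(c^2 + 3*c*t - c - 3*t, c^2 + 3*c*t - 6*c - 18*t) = c + 3*t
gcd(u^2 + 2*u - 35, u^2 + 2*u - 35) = u^2 + 2*u - 35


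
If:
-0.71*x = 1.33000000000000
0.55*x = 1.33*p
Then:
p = -0.77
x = -1.87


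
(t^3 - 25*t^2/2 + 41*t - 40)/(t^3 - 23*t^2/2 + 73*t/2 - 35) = (t - 8)/(t - 7)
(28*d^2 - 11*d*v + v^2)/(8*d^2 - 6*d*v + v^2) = (-7*d + v)/(-2*d + v)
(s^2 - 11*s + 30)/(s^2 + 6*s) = (s^2 - 11*s + 30)/(s*(s + 6))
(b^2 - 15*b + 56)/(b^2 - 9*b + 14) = (b - 8)/(b - 2)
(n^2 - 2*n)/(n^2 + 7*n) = (n - 2)/(n + 7)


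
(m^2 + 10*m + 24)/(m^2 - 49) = (m^2 + 10*m + 24)/(m^2 - 49)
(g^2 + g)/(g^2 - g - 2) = g/(g - 2)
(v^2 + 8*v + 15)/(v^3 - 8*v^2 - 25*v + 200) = (v + 3)/(v^2 - 13*v + 40)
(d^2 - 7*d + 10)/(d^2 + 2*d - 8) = (d - 5)/(d + 4)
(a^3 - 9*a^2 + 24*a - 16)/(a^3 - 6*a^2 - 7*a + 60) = (a^2 - 5*a + 4)/(a^2 - 2*a - 15)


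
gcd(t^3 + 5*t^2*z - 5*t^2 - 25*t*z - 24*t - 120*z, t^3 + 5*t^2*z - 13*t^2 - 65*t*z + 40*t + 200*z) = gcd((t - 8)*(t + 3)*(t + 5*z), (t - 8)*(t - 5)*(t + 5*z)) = t^2 + 5*t*z - 8*t - 40*z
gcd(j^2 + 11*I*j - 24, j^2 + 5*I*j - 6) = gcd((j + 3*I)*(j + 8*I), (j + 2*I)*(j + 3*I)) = j + 3*I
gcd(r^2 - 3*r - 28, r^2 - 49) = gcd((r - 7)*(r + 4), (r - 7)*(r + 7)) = r - 7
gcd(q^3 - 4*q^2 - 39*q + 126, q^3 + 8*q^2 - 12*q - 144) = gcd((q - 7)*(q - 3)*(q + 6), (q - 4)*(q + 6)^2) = q + 6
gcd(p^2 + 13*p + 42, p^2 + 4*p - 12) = p + 6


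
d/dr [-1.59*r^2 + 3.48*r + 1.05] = 3.48 - 3.18*r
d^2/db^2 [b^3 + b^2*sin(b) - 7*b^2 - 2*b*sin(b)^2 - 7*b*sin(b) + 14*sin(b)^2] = -b^2*sin(b) + 7*b*sin(b) + 4*b*cos(b) - 4*b*cos(2*b) + 6*b + 2*sin(b) - 4*sin(2*b) - 14*cos(b) + 28*cos(2*b) - 14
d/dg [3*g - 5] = 3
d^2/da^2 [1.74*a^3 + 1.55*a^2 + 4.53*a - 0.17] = 10.44*a + 3.1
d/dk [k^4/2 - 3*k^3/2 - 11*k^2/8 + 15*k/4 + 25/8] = 2*k^3 - 9*k^2/2 - 11*k/4 + 15/4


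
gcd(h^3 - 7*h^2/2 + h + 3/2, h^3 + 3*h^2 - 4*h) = h - 1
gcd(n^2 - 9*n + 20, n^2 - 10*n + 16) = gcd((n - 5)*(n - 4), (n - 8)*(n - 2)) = 1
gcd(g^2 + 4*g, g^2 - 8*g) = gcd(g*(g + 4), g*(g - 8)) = g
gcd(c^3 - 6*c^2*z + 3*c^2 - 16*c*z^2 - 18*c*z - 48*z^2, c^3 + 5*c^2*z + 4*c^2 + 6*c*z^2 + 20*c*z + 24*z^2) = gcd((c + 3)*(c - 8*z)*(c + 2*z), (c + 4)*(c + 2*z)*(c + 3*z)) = c + 2*z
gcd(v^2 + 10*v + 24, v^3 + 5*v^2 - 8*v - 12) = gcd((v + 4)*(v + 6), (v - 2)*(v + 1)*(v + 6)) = v + 6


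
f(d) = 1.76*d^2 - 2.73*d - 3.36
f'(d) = 3.52*d - 2.73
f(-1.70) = 6.37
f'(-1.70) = -8.71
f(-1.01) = 1.19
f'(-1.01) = -6.29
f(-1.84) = 7.62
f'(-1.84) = -9.21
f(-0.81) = 0.01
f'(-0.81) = -5.58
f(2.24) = -0.64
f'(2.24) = 5.15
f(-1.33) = 3.38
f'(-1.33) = -7.41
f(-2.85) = 18.72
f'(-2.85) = -12.76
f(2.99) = 4.21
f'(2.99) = 7.79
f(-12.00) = 282.84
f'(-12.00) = -44.97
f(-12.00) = 282.84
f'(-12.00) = -44.97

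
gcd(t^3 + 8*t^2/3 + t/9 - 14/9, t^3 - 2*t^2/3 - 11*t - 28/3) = t^2 + 10*t/3 + 7/3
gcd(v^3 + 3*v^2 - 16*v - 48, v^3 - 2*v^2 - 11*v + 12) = v^2 - v - 12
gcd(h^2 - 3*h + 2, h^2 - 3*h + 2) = h^2 - 3*h + 2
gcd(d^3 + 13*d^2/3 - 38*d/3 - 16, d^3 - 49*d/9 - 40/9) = d^2 - 5*d/3 - 8/3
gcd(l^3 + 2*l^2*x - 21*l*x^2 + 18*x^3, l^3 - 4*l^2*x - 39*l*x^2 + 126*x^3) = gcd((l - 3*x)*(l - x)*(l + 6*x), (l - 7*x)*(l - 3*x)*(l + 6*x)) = -l^2 - 3*l*x + 18*x^2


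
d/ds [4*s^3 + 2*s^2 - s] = 12*s^2 + 4*s - 1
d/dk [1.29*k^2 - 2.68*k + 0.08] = 2.58*k - 2.68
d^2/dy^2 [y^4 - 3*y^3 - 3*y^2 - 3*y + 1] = 12*y^2 - 18*y - 6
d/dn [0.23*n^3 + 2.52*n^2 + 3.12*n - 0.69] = 0.69*n^2 + 5.04*n + 3.12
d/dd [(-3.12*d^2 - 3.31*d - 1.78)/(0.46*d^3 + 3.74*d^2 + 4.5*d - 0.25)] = (1.4352*d^4 + 3.0452*d^3 + 0.7958*d^2 + 14.8744*d + 8.8375)/(0.2116*d^6 + 3.4408*d^5 + 18.1276*d^4 + 33.43*d^3 + 18.38*d^2 - 2.25*d + 0.0625)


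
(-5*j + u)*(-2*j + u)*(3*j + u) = 30*j^3 - 11*j^2*u - 4*j*u^2 + u^3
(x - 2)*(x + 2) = x^2 - 4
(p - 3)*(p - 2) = p^2 - 5*p + 6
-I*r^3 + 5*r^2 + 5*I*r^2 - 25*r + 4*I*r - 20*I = (r - 5)*(r + 4*I)*(-I*r + 1)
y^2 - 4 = (y - 2)*(y + 2)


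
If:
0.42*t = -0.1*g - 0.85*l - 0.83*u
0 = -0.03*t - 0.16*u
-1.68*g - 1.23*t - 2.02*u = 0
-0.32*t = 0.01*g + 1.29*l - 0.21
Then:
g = 11.32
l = 5.62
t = -22.35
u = 4.19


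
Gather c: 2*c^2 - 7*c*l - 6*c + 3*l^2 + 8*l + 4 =2*c^2 + c*(-7*l - 6) + 3*l^2 + 8*l + 4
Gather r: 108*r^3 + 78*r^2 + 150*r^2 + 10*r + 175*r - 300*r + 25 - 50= 108*r^3 + 228*r^2 - 115*r - 25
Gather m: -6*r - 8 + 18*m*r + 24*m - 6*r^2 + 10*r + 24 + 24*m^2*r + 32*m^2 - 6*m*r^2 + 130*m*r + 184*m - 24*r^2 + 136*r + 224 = m^2*(24*r + 32) + m*(-6*r^2 + 148*r + 208) - 30*r^2 + 140*r + 240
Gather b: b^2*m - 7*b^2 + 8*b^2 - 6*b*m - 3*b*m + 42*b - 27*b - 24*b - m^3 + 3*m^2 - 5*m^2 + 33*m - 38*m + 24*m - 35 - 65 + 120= b^2*(m + 1) + b*(-9*m - 9) - m^3 - 2*m^2 + 19*m + 20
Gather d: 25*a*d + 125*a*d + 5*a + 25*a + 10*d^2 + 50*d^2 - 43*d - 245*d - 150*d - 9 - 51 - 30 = 30*a + 60*d^2 + d*(150*a - 438) - 90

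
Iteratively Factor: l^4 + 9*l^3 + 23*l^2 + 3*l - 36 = (l + 3)*(l^3 + 6*l^2 + 5*l - 12) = (l - 1)*(l + 3)*(l^2 + 7*l + 12) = (l - 1)*(l + 3)^2*(l + 4)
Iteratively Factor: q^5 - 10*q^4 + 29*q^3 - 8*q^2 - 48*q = (q - 4)*(q^4 - 6*q^3 + 5*q^2 + 12*q) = (q - 4)*(q + 1)*(q^3 - 7*q^2 + 12*q) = (q - 4)*(q - 3)*(q + 1)*(q^2 - 4*q) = (q - 4)^2*(q - 3)*(q + 1)*(q)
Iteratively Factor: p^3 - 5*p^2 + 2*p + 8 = (p - 2)*(p^2 - 3*p - 4) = (p - 2)*(p + 1)*(p - 4)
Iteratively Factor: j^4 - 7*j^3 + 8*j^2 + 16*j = (j)*(j^3 - 7*j^2 + 8*j + 16) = j*(j + 1)*(j^2 - 8*j + 16) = j*(j - 4)*(j + 1)*(j - 4)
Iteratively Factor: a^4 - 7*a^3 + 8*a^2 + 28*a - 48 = (a - 2)*(a^3 - 5*a^2 - 2*a + 24) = (a - 3)*(a - 2)*(a^2 - 2*a - 8) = (a - 3)*(a - 2)*(a + 2)*(a - 4)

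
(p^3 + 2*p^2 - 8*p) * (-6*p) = -6*p^4 - 12*p^3 + 48*p^2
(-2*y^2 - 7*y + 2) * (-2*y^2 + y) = 4*y^4 + 12*y^3 - 11*y^2 + 2*y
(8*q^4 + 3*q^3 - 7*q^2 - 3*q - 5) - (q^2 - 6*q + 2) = 8*q^4 + 3*q^3 - 8*q^2 + 3*q - 7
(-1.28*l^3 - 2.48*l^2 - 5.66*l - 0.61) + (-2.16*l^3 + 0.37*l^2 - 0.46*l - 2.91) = -3.44*l^3 - 2.11*l^2 - 6.12*l - 3.52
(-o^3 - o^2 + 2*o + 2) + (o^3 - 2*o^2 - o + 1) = -3*o^2 + o + 3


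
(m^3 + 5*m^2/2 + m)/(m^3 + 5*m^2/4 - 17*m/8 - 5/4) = 4*m/(4*m - 5)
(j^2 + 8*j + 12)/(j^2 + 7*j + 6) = (j + 2)/(j + 1)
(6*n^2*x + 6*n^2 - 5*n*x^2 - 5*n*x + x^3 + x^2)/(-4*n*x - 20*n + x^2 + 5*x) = (-6*n^2*x - 6*n^2 + 5*n*x^2 + 5*n*x - x^3 - x^2)/(4*n*x + 20*n - x^2 - 5*x)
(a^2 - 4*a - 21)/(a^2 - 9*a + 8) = (a^2 - 4*a - 21)/(a^2 - 9*a + 8)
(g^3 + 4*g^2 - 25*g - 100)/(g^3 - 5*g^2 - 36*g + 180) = (g^2 + 9*g + 20)/(g^2 - 36)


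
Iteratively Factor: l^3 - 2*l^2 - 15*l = (l)*(l^2 - 2*l - 15) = l*(l - 5)*(l + 3)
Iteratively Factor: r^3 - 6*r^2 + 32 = (r - 4)*(r^2 - 2*r - 8) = (r - 4)*(r + 2)*(r - 4)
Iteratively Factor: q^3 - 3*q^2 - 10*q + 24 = (q - 4)*(q^2 + q - 6) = (q - 4)*(q - 2)*(q + 3)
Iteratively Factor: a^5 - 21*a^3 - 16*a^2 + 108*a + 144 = (a - 4)*(a^4 + 4*a^3 - 5*a^2 - 36*a - 36) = (a - 4)*(a + 2)*(a^3 + 2*a^2 - 9*a - 18) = (a - 4)*(a + 2)*(a + 3)*(a^2 - a - 6) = (a - 4)*(a + 2)^2*(a + 3)*(a - 3)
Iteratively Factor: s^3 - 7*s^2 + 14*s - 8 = (s - 4)*(s^2 - 3*s + 2) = (s - 4)*(s - 1)*(s - 2)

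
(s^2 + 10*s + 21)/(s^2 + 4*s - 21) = (s + 3)/(s - 3)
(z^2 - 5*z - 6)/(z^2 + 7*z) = (z^2 - 5*z - 6)/(z*(z + 7))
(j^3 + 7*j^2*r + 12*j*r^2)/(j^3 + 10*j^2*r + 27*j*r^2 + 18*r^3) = j*(j + 4*r)/(j^2 + 7*j*r + 6*r^2)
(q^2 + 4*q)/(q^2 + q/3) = 3*(q + 4)/(3*q + 1)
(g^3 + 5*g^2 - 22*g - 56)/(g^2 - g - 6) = (g^2 + 3*g - 28)/(g - 3)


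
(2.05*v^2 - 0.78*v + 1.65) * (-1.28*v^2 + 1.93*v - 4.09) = -2.624*v^4 + 4.9549*v^3 - 12.0019*v^2 + 6.3747*v - 6.7485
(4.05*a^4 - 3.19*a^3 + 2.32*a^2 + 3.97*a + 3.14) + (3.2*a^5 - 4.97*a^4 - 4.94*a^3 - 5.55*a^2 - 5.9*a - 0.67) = 3.2*a^5 - 0.92*a^4 - 8.13*a^3 - 3.23*a^2 - 1.93*a + 2.47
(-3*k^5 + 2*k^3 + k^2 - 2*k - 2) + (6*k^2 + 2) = -3*k^5 + 2*k^3 + 7*k^2 - 2*k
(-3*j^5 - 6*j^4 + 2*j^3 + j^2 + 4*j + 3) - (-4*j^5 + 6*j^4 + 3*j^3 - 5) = j^5 - 12*j^4 - j^3 + j^2 + 4*j + 8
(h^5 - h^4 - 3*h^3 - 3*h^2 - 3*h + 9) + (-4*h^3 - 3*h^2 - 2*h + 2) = h^5 - h^4 - 7*h^3 - 6*h^2 - 5*h + 11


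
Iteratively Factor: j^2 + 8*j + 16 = (j + 4)*(j + 4)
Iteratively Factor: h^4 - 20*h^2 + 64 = (h - 2)*(h^3 + 2*h^2 - 16*h - 32) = (h - 4)*(h - 2)*(h^2 + 6*h + 8) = (h - 4)*(h - 2)*(h + 2)*(h + 4)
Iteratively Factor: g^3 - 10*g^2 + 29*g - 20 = (g - 5)*(g^2 - 5*g + 4) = (g - 5)*(g - 4)*(g - 1)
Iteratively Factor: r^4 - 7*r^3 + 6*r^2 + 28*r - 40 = (r + 2)*(r^3 - 9*r^2 + 24*r - 20) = (r - 5)*(r + 2)*(r^2 - 4*r + 4) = (r - 5)*(r - 2)*(r + 2)*(r - 2)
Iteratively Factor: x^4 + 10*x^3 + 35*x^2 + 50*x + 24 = (x + 3)*(x^3 + 7*x^2 + 14*x + 8) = (x + 3)*(x + 4)*(x^2 + 3*x + 2) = (x + 2)*(x + 3)*(x + 4)*(x + 1)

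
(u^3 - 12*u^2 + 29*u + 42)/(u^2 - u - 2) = (u^2 - 13*u + 42)/(u - 2)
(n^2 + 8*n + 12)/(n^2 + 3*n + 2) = (n + 6)/(n + 1)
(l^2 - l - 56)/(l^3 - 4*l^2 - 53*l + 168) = 1/(l - 3)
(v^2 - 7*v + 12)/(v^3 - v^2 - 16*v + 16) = (v - 3)/(v^2 + 3*v - 4)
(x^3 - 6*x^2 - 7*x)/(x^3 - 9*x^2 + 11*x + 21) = x/(x - 3)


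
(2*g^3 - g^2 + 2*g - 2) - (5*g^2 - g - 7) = 2*g^3 - 6*g^2 + 3*g + 5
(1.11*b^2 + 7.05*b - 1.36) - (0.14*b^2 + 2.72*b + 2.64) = 0.97*b^2 + 4.33*b - 4.0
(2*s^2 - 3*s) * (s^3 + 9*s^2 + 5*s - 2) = 2*s^5 + 15*s^4 - 17*s^3 - 19*s^2 + 6*s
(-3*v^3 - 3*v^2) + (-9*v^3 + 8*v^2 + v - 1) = -12*v^3 + 5*v^2 + v - 1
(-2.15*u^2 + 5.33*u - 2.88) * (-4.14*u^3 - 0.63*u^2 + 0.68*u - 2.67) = 8.901*u^5 - 20.7117*u^4 + 7.1033*u^3 + 11.1793*u^2 - 16.1895*u + 7.6896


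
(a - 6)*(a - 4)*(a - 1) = a^3 - 11*a^2 + 34*a - 24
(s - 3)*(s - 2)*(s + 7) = s^3 + 2*s^2 - 29*s + 42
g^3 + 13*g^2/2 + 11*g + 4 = (g + 1/2)*(g + 2)*(g + 4)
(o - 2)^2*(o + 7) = o^3 + 3*o^2 - 24*o + 28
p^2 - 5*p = p*(p - 5)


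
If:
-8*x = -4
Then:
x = 1/2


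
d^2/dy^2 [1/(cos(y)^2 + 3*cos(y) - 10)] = (-4*sin(y)^4 + 51*sin(y)^2 - 75*cos(y)/4 - 9*cos(3*y)/4 - 9)/((cos(y) - 2)^3*(cos(y) + 5)^3)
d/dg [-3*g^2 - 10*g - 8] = -6*g - 10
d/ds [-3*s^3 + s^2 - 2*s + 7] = -9*s^2 + 2*s - 2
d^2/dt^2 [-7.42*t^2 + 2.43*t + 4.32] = -14.8400000000000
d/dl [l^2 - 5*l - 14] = 2*l - 5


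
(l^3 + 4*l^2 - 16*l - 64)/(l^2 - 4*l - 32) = (l^2 - 16)/(l - 8)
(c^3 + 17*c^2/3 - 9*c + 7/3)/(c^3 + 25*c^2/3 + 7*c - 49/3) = (3*c - 1)/(3*c + 7)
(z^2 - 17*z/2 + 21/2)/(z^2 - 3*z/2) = (z - 7)/z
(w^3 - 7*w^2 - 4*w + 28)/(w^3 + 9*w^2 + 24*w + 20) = (w^2 - 9*w + 14)/(w^2 + 7*w + 10)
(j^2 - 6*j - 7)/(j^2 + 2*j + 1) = (j - 7)/(j + 1)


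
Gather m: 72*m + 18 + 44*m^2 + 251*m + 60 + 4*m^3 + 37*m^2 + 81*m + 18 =4*m^3 + 81*m^2 + 404*m + 96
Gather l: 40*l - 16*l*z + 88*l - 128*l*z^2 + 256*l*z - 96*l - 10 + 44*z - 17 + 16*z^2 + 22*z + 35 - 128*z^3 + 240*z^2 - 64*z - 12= l*(-128*z^2 + 240*z + 32) - 128*z^3 + 256*z^2 + 2*z - 4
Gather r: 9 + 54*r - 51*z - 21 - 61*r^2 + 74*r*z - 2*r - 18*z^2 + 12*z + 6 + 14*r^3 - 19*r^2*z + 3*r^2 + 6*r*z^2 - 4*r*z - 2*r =14*r^3 + r^2*(-19*z - 58) + r*(6*z^2 + 70*z + 50) - 18*z^2 - 39*z - 6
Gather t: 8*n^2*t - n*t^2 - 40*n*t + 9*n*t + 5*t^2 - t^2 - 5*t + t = t^2*(4 - n) + t*(8*n^2 - 31*n - 4)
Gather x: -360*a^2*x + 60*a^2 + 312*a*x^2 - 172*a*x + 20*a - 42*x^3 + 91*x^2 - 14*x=60*a^2 + 20*a - 42*x^3 + x^2*(312*a + 91) + x*(-360*a^2 - 172*a - 14)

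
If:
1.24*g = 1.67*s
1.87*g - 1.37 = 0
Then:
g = 0.73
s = 0.54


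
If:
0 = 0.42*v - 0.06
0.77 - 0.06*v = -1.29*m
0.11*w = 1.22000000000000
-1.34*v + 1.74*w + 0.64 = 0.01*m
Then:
No Solution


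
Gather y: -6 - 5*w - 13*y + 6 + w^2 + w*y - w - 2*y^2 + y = w^2 - 6*w - 2*y^2 + y*(w - 12)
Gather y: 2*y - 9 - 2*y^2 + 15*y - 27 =-2*y^2 + 17*y - 36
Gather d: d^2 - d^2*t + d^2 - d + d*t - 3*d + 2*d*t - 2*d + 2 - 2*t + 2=d^2*(2 - t) + d*(3*t - 6) - 2*t + 4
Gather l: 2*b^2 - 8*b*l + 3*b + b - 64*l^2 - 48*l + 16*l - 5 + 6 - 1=2*b^2 + 4*b - 64*l^2 + l*(-8*b - 32)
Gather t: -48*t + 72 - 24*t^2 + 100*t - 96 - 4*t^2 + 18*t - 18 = -28*t^2 + 70*t - 42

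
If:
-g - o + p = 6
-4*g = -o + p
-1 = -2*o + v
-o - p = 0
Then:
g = -6/5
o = -12/5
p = 12/5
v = -29/5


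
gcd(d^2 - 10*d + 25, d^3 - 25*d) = d - 5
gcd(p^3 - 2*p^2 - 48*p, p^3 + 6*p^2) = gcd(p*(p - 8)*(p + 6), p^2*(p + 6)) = p^2 + 6*p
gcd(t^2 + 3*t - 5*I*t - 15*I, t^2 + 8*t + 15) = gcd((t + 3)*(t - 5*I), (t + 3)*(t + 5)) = t + 3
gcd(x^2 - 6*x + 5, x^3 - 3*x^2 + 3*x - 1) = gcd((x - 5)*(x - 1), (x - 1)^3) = x - 1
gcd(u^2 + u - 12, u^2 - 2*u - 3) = u - 3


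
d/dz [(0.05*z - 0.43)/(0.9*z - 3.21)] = (0.20385*z - 0.727065)/(0.9*z - 3.21)^3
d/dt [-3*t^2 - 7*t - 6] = -6*t - 7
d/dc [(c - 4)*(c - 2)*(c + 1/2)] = 3*c^2 - 11*c + 5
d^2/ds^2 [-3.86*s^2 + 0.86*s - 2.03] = -7.72000000000000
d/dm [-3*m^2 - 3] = -6*m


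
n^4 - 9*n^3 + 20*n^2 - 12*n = n*(n - 6)*(n - 2)*(n - 1)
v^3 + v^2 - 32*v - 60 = (v - 6)*(v + 2)*(v + 5)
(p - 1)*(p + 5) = p^2 + 4*p - 5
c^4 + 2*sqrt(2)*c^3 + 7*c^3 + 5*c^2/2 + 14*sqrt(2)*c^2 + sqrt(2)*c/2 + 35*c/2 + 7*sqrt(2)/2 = (c + 7)*(c + sqrt(2)/2)^2*(c + sqrt(2))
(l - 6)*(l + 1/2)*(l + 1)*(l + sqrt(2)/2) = l^4 - 9*l^3/2 + sqrt(2)*l^3/2 - 17*l^2/2 - 9*sqrt(2)*l^2/4 - 17*sqrt(2)*l/4 - 3*l - 3*sqrt(2)/2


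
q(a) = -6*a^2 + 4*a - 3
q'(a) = 4 - 12*a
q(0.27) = -2.36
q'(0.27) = 0.76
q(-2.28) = -43.31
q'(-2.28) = 31.36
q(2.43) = -28.71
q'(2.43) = -25.16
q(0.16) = -2.51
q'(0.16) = 2.08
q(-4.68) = -153.13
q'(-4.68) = 60.16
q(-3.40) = -85.96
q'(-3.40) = 44.80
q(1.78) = -14.89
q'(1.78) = -17.36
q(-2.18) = -40.23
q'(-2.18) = 30.16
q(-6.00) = -243.00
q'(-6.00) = 76.00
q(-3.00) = -69.00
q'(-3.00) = 40.00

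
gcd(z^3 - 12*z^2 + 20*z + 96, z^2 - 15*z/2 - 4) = z - 8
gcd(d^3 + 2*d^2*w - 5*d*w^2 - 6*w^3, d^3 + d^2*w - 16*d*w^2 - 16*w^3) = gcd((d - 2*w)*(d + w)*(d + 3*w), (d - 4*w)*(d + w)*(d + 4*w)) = d + w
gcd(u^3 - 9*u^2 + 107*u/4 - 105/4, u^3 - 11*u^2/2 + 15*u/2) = u^2 - 11*u/2 + 15/2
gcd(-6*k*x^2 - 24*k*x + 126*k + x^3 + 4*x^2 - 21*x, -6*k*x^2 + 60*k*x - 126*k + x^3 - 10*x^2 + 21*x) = -6*k*x + 18*k + x^2 - 3*x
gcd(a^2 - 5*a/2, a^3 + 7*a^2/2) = a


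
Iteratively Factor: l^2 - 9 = (l - 3)*(l + 3)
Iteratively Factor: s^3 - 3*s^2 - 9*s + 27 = (s + 3)*(s^2 - 6*s + 9) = (s - 3)*(s + 3)*(s - 3)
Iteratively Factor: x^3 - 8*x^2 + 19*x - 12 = (x - 1)*(x^2 - 7*x + 12) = (x - 3)*(x - 1)*(x - 4)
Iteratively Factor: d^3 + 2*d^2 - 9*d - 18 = (d - 3)*(d^2 + 5*d + 6) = (d - 3)*(d + 3)*(d + 2)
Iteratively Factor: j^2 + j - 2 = (j + 2)*(j - 1)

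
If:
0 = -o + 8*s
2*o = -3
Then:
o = -3/2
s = -3/16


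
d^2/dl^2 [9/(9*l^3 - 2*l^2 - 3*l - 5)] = 18*((2 - 27*l)*(-9*l^3 + 2*l^2 + 3*l + 5) - (-27*l^2 + 4*l + 3)^2)/(-9*l^3 + 2*l^2 + 3*l + 5)^3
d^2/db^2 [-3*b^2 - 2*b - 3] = -6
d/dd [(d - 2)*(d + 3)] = 2*d + 1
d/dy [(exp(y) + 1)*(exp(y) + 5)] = 2*(exp(y) + 3)*exp(y)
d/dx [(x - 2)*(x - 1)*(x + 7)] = 3*x^2 + 8*x - 19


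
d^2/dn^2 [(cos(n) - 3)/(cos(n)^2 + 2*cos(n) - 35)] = (-9*(1 - cos(2*n))^2*cos(n)/4 + 7*(1 - cos(2*n))^2/2 - 983*cos(n) + 186*cos(2*n) - 99*cos(3*n)/2 + cos(5*n)/2 + 78)/((cos(n) - 5)^3*(cos(n) + 7)^3)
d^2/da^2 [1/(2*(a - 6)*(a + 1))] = ((a - 6)^2 + (a - 6)*(a + 1) + (a + 1)^2)/((a - 6)^3*(a + 1)^3)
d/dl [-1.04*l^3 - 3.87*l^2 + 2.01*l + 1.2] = -3.12*l^2 - 7.74*l + 2.01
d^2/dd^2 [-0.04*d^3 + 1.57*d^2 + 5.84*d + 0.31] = 3.14 - 0.24*d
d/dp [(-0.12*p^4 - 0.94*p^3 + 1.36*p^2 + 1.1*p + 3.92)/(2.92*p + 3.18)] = (-1.0512*p^4 - 7.016*p^3 - 4.9964*p^2 + 8.6496*p - 7.9484)/(8.5264*p^2 + 18.5712*p + 10.1124)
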